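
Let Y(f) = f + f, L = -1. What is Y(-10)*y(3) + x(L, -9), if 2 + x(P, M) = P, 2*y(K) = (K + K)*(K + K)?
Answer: -363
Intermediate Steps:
y(K) = 2*K² (y(K) = ((K + K)*(K + K))/2 = ((2*K)*(2*K))/2 = (4*K²)/2 = 2*K²)
x(P, M) = -2 + P
Y(f) = 2*f
Y(-10)*y(3) + x(L, -9) = (2*(-10))*(2*3²) + (-2 - 1) = -40*9 - 3 = -20*18 - 3 = -360 - 3 = -363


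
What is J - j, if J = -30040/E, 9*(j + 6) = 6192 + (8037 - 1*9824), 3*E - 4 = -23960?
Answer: -25855369/53901 ≈ -479.68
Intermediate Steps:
E = -23956/3 (E = 4/3 + (⅓)*(-23960) = 4/3 - 23960/3 = -23956/3 ≈ -7985.3)
j = 4351/9 (j = -6 + (6192 + (8037 - 1*9824))/9 = -6 + (6192 + (8037 - 9824))/9 = -6 + (6192 - 1787)/9 = -6 + (⅑)*4405 = -6 + 4405/9 = 4351/9 ≈ 483.44)
J = 22530/5989 (J = -30040/(-23956/3) = -30040*(-3/23956) = 22530/5989 ≈ 3.7619)
J - j = 22530/5989 - 1*4351/9 = 22530/5989 - 4351/9 = -25855369/53901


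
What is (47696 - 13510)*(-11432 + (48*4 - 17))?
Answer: -384831802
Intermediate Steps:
(47696 - 13510)*(-11432 + (48*4 - 17)) = 34186*(-11432 + (192 - 17)) = 34186*(-11432 + 175) = 34186*(-11257) = -384831802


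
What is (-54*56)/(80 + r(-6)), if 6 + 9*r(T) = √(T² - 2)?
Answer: -571536/14993 + 13608*√34/254881 ≈ -37.809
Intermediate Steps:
r(T) = -⅔ + √(-2 + T²)/9 (r(T) = -⅔ + √(T² - 2)/9 = -⅔ + √(-2 + T²)/9)
(-54*56)/(80 + r(-6)) = (-54*56)/(80 + (-⅔ + √(-2 + (-6)²)/9)) = -3024/(80 + (-⅔ + √(-2 + 36)/9)) = -3024/(80 + (-⅔ + √34/9)) = -3024/(238/3 + √34/9)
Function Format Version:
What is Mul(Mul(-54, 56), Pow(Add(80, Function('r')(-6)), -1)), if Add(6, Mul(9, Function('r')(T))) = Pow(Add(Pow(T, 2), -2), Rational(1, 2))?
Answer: Add(Rational(-571536, 14993), Mul(Rational(13608, 254881), Pow(34, Rational(1, 2)))) ≈ -37.809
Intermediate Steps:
Function('r')(T) = Add(Rational(-2, 3), Mul(Rational(1, 9), Pow(Add(-2, Pow(T, 2)), Rational(1, 2)))) (Function('r')(T) = Add(Rational(-2, 3), Mul(Rational(1, 9), Pow(Add(Pow(T, 2), -2), Rational(1, 2)))) = Add(Rational(-2, 3), Mul(Rational(1, 9), Pow(Add(-2, Pow(T, 2)), Rational(1, 2)))))
Mul(Mul(-54, 56), Pow(Add(80, Function('r')(-6)), -1)) = Mul(Mul(-54, 56), Pow(Add(80, Add(Rational(-2, 3), Mul(Rational(1, 9), Pow(Add(-2, Pow(-6, 2)), Rational(1, 2))))), -1)) = Mul(-3024, Pow(Add(80, Add(Rational(-2, 3), Mul(Rational(1, 9), Pow(Add(-2, 36), Rational(1, 2))))), -1)) = Mul(-3024, Pow(Add(80, Add(Rational(-2, 3), Mul(Rational(1, 9), Pow(34, Rational(1, 2))))), -1)) = Mul(-3024, Pow(Add(Rational(238, 3), Mul(Rational(1, 9), Pow(34, Rational(1, 2)))), -1))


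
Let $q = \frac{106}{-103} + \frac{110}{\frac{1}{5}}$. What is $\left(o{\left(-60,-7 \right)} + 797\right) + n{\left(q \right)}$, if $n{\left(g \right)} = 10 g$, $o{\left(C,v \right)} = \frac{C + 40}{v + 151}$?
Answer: $\frac{23310601}{3708} \approx 6286.6$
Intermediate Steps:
$o{\left(C,v \right)} = \frac{40 + C}{151 + v}$
$q = \frac{56544}{103}$ ($q = 106 \left(- \frac{1}{103}\right) + 110 \frac{1}{\frac{1}{5}} = - \frac{106}{103} + 110 \cdot 5 = - \frac{106}{103} + 550 = \frac{56544}{103} \approx 548.97$)
$\left(o{\left(-60,-7 \right)} + 797\right) + n{\left(q \right)} = \left(\frac{40 - 60}{151 - 7} + 797\right) + 10 \cdot \frac{56544}{103} = \left(\frac{1}{144} \left(-20\right) + 797\right) + \frac{565440}{103} = \left(- \frac{5}{36} + 797\right) + \frac{565440}{103} = \frac{28687}{36} + \frac{565440}{103} = \frac{23310601}{3708}$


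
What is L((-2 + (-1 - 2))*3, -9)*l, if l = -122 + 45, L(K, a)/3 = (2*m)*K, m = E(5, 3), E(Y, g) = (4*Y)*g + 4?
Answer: 443520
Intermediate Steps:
E(Y, g) = 4 + 4*Y*g (E(Y, g) = 4*Y*g + 4 = 4 + 4*Y*g)
m = 64 (m = 4 + 4*5*3 = 4 + 60 = 64)
L(K, a) = 384*K (L(K, a) = 3*((2*64)*K) = 3*(128*K) = 384*K)
l = -77
L((-2 + (-1 - 2))*3, -9)*l = (384*((-2 + (-1 - 2))*3))*(-77) = (384*((-2 - 3)*3))*(-77) = (384*(-5*3))*(-77) = (384*(-15))*(-77) = -5760*(-77) = 443520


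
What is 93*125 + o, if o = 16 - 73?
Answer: 11568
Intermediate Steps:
o = -57
93*125 + o = 93*125 - 57 = 11625 - 57 = 11568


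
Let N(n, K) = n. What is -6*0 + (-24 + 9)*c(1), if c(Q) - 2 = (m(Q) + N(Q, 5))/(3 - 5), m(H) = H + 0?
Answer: -15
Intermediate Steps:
m(H) = H
c(Q) = 2 - Q (c(Q) = 2 + (Q + Q)/(3 - 5) = 2 + (2*Q)/(-2) = 2 + (2*Q)*(-½) = 2 - Q)
-6*0 + (-24 + 9)*c(1) = -6*0 + (-24 + 9)*(2 - 1*1) = 0 - 15*(2 - 1) = 0 - 15*1 = 0 - 15 = -15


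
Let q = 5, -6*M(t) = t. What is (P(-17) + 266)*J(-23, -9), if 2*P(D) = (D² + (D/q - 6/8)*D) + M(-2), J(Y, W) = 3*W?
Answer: -481617/40 ≈ -12040.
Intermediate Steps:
M(t) = -t/6
P(D) = ⅙ + D²/2 + D*(-¾ + D/5)/2 (P(D) = ((D² + (D/5 - 6/8)*D) - ⅙*(-2))/2 = ((D² + (D*(⅕) - 6*⅛)*D) + ⅓)/2 = ((D² + (D/5 - ¾)*D) + ⅓)/2 = ((D² + (-¾ + D/5)*D) + ⅓)/2 = ((D² + D*(-¾ + D/5)) + ⅓)/2 = (⅓ + D² + D*(-¾ + D/5))/2 = ⅙ + D²/2 + D*(-¾ + D/5)/2)
(P(-17) + 266)*J(-23, -9) = ((⅙ - 3/8*(-17) + (⅗)*(-17)²) + 266)*(3*(-9)) = ((⅙ + 51/8 + (⅗)*289) + 266)*(-27) = ((⅙ + 51/8 + 867/5) + 266)*(-27) = (21593/120 + 266)*(-27) = (53513/120)*(-27) = -481617/40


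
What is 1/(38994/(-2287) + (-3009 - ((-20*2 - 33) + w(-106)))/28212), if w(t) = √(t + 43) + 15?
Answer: -2550526625901045/43753991208766624 + 110669377671*I*√7/306277938461366368 ≈ -0.058292 + 9.5601e-7*I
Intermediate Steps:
w(t) = 15 + √(43 + t) (w(t) = √(43 + t) + 15 = 15 + √(43 + t))
1/(38994/(-2287) + (-3009 - ((-20*2 - 33) + w(-106)))/28212) = 1/(38994/(-2287) + (-3009 - ((-20*2 - 33) + (15 + √(43 - 106))))/28212) = 1/(38994*(-1/2287) + (-3009 - ((-40 - 33) + (15 + √(-63))))*(1/28212)) = 1/(-38994/2287 + (-3009 - (-73 + (15 + 3*I*√7)))*(1/28212)) = 1/(-38994/2287 + (-3009 - (-58 + 3*I*√7))*(1/28212)) = 1/(-38994/2287 + (-3009 + (58 - 3*I*√7))*(1/28212)) = 1/(-38994/2287 + (-2951 - 3*I*√7)*(1/28212)) = 1/(-38994/2287 + (-2951/28212 - I*√7/9404)) = 1/(-1106847665/64520844 - I*√7/9404)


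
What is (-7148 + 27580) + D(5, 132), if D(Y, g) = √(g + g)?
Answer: 20432 + 2*√66 ≈ 20448.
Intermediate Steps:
D(Y, g) = √2*√g (D(Y, g) = √(2*g) = √2*√g)
(-7148 + 27580) + D(5, 132) = (-7148 + 27580) + √2*√132 = 20432 + √2*(2*√33) = 20432 + 2*√66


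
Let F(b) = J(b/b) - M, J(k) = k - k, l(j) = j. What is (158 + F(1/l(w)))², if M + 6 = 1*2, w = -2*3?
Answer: 26244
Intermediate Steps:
w = -6
M = -4 (M = -6 + 1*2 = -6 + 2 = -4)
J(k) = 0
F(b) = 4 (F(b) = 0 - 1*(-4) = 0 + 4 = 4)
(158 + F(1/l(w)))² = (158 + 4)² = 162² = 26244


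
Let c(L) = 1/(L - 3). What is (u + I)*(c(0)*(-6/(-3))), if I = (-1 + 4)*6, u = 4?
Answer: -44/3 ≈ -14.667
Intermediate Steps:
c(L) = 1/(-3 + L)
I = 18 (I = 3*6 = 18)
(u + I)*(c(0)*(-6/(-3))) = (4 + 18)*((-6/(-3))/(-3 + 0)) = 22*((-6*(-1/3))/(-3)) = 22*(-1/3*2) = 22*(-2/3) = -44/3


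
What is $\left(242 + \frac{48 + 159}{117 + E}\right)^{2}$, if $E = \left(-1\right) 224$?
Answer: $\frac{659821969}{11449} \approx 57631.0$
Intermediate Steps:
$E = -224$
$\left(242 + \frac{48 + 159}{117 + E}\right)^{2} = \left(242 + \frac{48 + 159}{117 - 224}\right)^{2} = \left(242 + \frac{207}{-107}\right)^{2} = \left(242 + 207 \left(- \frac{1}{107}\right)\right)^{2} = \left(242 - \frac{207}{107}\right)^{2} = \left(\frac{25687}{107}\right)^{2} = \frac{659821969}{11449}$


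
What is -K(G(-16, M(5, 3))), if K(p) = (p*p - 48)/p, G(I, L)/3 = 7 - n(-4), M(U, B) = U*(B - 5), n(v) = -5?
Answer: -104/3 ≈ -34.667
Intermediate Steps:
M(U, B) = U*(-5 + B)
G(I, L) = 36 (G(I, L) = 3*(7 - 1*(-5)) = 3*(7 + 5) = 3*12 = 36)
K(p) = (-48 + p²)/p (K(p) = (p² - 48)/p = (-48 + p²)/p)
-K(G(-16, M(5, 3))) = -(36 - 48/36) = -(36 - 48*1/36) = -(36 - 4/3) = -1*104/3 = -104/3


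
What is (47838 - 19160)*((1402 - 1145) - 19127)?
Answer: -541153860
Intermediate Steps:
(47838 - 19160)*((1402 - 1145) - 19127) = 28678*(257 - 19127) = 28678*(-18870) = -541153860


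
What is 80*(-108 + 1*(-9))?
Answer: -9360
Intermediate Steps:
80*(-108 + 1*(-9)) = 80*(-108 - 9) = 80*(-117) = -9360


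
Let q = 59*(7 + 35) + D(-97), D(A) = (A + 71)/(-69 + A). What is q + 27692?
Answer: 2504123/83 ≈ 30170.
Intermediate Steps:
D(A) = (71 + A)/(-69 + A)
q = 205687/83 (q = 59*(7 + 35) + (71 - 97)/(-69 - 97) = 59*42 - 26/(-166) = 2478 - 1/166*(-26) = 2478 + 13/83 = 205687/83 ≈ 2478.2)
q + 27692 = 205687/83 + 27692 = 2504123/83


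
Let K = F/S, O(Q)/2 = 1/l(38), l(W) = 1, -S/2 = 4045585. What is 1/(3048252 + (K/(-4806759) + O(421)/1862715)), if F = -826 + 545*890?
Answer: 2414842615049591715/7361048831012770930423654 ≈ 3.2806e-7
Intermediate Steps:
S = -8091170 (S = -2*4045585 = -8091170)
F = 484224 (F = -826 + 485050 = 484224)
O(Q) = 2 (O(Q) = 2/1 = 2*1 = 2)
K = -242112/4045585 (K = 484224/(-8091170) = 484224*(-1/8091170) = -242112/4045585 ≈ -0.059846)
1/(3048252 + (K/(-4806759) + O(421)/1862715)) = 1/(3048252 + (-242112/4045585/(-4806759) + 2/1862715)) = 1/(3048252 + (-242112/4045585*(-1/4806759) + 2*(1/1862715))) = 1/(3048252 + (80704/6482050703005 + 2/1862715)) = 1/(3048252 + 2622885991474/2414842615049591715) = 1/(7361048831012770930423654/2414842615049591715) = 2414842615049591715/7361048831012770930423654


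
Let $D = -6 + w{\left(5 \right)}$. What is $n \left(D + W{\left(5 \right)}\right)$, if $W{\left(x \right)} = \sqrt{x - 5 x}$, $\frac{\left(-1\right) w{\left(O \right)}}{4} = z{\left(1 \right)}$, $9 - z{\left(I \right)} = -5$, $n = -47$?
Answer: $2914 - 94 i \sqrt{5} \approx 2914.0 - 210.19 i$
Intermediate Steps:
$z{\left(I \right)} = 14$ ($z{\left(I \right)} = 9 - -5 = 9 + 5 = 14$)
$w{\left(O \right)} = -56$ ($w{\left(O \right)} = \left(-4\right) 14 = -56$)
$D = -62$ ($D = -6 - 56 = -62$)
$W{\left(x \right)} = 2 \sqrt{- x}$ ($W{\left(x \right)} = \sqrt{- 4 x} = 2 \sqrt{- x}$)
$n \left(D + W{\left(5 \right)}\right) = - 47 \left(-62 + 2 \sqrt{\left(-1\right) 5}\right) = - 47 \left(-62 + 2 \sqrt{-5}\right) = - 47 \left(-62 + 2 i \sqrt{5}\right) = 2914 - 94 i \sqrt{5}$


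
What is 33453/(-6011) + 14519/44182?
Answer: -1390746737/265578002 ≈ -5.2367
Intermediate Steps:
33453/(-6011) + 14519/44182 = 33453*(-1/6011) + 14519*(1/44182) = -33453/6011 + 14519/44182 = -1390746737/265578002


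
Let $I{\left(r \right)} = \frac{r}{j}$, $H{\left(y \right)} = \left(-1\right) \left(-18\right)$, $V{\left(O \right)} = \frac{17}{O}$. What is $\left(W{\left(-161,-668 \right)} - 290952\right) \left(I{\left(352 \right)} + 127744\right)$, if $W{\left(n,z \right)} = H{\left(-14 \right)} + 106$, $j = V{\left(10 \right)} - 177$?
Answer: $- \frac{65125611937536}{1753} \approx -3.7151 \cdot 10^{10}$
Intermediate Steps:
$j = - \frac{1753}{10}$ ($j = \frac{17}{10} - 177 = - \frac{1753}{10} \approx -175.3$)
$H{\left(y \right)} = 18$
$W{\left(n,z \right)} = 124$ ($W{\left(n,z \right)} = 18 + 106 = 124$)
$I{\left(r \right)} = - \frac{10 r}{1753}$ ($I{\left(r \right)} = \frac{r}{- \frac{1753}{10}} = r \left(- \frac{10}{1753}\right) = - \frac{10 r}{1753}$)
$\left(W{\left(-161,-668 \right)} - 290952\right) \left(I{\left(352 \right)} + 127744\right) = \left(124 - 290952\right) \left(\left(- \frac{10}{1753}\right) 352 + 127744\right) = - 290828 \left(- \frac{3520}{1753} + 127744\right) = \left(-290828\right) \frac{223931712}{1753} = - \frac{65125611937536}{1753}$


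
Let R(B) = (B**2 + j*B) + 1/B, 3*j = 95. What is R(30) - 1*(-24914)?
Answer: 802921/30 ≈ 26764.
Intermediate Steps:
j = 95/3 (j = (1/3)*95 = 95/3 ≈ 31.667)
R(B) = 1/B + B**2 + 95*B/3 (R(B) = (B**2 + 95*B/3) + 1/B = 1/B + B**2 + 95*B/3)
R(30) - 1*(-24914) = (1/30 + 30**2 + (95/3)*30) - 1*(-24914) = (1/30 + 900 + 950) + 24914 = 55501/30 + 24914 = 802921/30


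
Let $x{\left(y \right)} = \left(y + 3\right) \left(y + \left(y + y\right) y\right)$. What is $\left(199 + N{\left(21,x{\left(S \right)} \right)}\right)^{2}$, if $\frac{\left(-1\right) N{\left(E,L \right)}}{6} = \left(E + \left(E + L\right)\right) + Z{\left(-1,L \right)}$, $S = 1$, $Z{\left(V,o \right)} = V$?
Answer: $14161$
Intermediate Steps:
$x{\left(y \right)} = \left(3 + y\right) \left(y + 2 y^{2}\right)$ ($x{\left(y \right)} = \left(3 + y\right) \left(y + 2 y y\right) = \left(3 + y\right) \left(y + 2 y^{2}\right)$)
$N{\left(E,L \right)} = 6 - 12 E - 6 L$ ($N{\left(E,L \right)} = - 6 \left(\left(E + \left(E + L\right)\right) - 1\right) = - 6 \left(\left(L + 2 E\right) - 1\right) = - 6 \left(-1 + L + 2 E\right) = 6 - 12 E - 6 L$)
$\left(199 + N{\left(21,x{\left(S \right)} \right)}\right)^{2} = \left(199 - \left(246 + 6 \cdot 1 \left(3 + 2 \cdot 1^{2} + 7 \cdot 1\right)\right)\right)^{2} = \left(199 - \left(246 + 6 \cdot 1 \left(3 + 2 \cdot 1 + 7\right)\right)\right)^{2} = \left(199 - \left(246 + 6 \cdot 1 \left(3 + 2 + 7\right)\right)\right)^{2} = \left(199 - \left(246 + 6 \cdot 1 \cdot 12\right)\right)^{2} = \left(199 - 318\right)^{2} = \left(-119\right)^{2} = 14161$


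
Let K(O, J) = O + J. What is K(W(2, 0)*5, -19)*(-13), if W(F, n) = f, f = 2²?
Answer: -13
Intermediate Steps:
f = 4
W(F, n) = 4
K(O, J) = J + O
K(W(2, 0)*5, -19)*(-13) = (-19 + 4*5)*(-13) = (-19 + 20)*(-13) = 1*(-13) = -13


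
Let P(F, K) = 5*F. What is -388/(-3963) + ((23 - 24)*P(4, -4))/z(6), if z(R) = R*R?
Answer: -5441/11889 ≈ -0.45765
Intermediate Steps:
z(R) = R²
-388/(-3963) + ((23 - 24)*P(4, -4))/z(6) = -388/(-3963) + ((23 - 24)*(5*4))/(6²) = -388*(-1/3963) - 1*20/36 = 388/3963 - 20*1/36 = 388/3963 - 5/9 = -5441/11889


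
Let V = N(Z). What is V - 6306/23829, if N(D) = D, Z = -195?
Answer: -1550987/7943 ≈ -195.26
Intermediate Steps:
V = -195
V - 6306/23829 = -195 - 6306/23829 = -195 - 1*2102/7943 = -195 - 2102/7943 = -1550987/7943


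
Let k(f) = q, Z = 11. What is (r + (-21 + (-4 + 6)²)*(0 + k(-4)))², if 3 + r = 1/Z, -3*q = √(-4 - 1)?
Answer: (-96 + 187*I*√5)²/1089 ≈ -152.09 - 73.723*I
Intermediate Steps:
q = -I*√5/3 (q = -√(-4 - 1)/3 = -I*√5/3 ≈ -0.74536*I)
k(f) = -I*√5/3
r = -32/11 (r = -3 + 1/11 = -32/11 ≈ -2.9091)
(r + (-21 + (-4 + 6)²)*(0 + k(-4)))² = (-32/11 + (-21 + (-4 + 6)²)*(0 - I*√5/3))² = (-32/11 + (-21 + 2²)*(-I*√5/3))² = (-32/11 + (-21 + 4)*(-I*√5/3))² = (-32/11 - (-17)*I*√5/3)² = (-32/11 + 17*I*√5/3)²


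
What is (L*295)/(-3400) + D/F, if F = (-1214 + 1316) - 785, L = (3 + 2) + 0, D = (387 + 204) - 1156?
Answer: 36543/92888 ≈ 0.39341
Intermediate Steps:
D = -565 (D = 591 - 1156 = -565)
L = 5 (L = 5 + 0 = 5)
F = -683 (F = 102 - 785 = -683)
(L*295)/(-3400) + D/F = (5*295)/(-3400) - 565/(-683) = 1475*(-1/3400) - 565*(-1/683) = -59/136 + 565/683 = 36543/92888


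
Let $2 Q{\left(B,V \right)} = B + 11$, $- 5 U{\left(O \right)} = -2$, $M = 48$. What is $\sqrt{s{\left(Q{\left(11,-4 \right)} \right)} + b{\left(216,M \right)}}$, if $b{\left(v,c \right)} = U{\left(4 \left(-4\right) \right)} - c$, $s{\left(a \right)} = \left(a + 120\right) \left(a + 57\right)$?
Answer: $\frac{\sqrt{221510}}{5} \approx 94.13$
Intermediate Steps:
$U{\left(O \right)} = \frac{2}{5}$ ($U{\left(O \right)} = \left(- \frac{1}{5}\right) \left(-2\right) = \frac{2}{5}$)
$Q{\left(B,V \right)} = \frac{11}{2} + \frac{B}{2}$ ($Q{\left(B,V \right)} = \frac{B + 11}{2} = \frac{11 + B}{2} = \frac{11}{2} + \frac{B}{2}$)
$s{\left(a \right)} = \left(57 + a\right) \left(120 + a\right)$ ($s{\left(a \right)} = \left(120 + a\right) \left(57 + a\right) = \left(57 + a\right) \left(120 + a\right)$)
$b{\left(v,c \right)} = \frac{2}{5} - c$
$\sqrt{s{\left(Q{\left(11,-4 \right)} \right)} + b{\left(216,M \right)}} = \sqrt{\left(6840 + \left(\frac{11}{2} + \frac{1}{2} \cdot 11\right)^{2} + 177 \left(\frac{11}{2} + \frac{1}{2} \cdot 11\right)\right) + \left(\frac{2}{5} - 48\right)} = \sqrt{\left(6840 + \left(\frac{11}{2} + \frac{11}{2}\right)^{2} + 177 \left(\frac{11}{2} + \frac{11}{2}\right)\right) + \left(\frac{2}{5} - 48\right)} = \sqrt{\left(6840 + 11^{2} + 177 \cdot 11\right) - \frac{238}{5}} = \sqrt{\left(6840 + 121 + 1947\right) - \frac{238}{5}} = \sqrt{8908 - \frac{238}{5}} = \sqrt{\frac{44302}{5}} = \frac{\sqrt{221510}}{5}$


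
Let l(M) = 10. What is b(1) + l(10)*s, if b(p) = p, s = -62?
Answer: -619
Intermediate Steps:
b(1) + l(10)*s = 1 + 10*(-62) = 1 - 620 = -619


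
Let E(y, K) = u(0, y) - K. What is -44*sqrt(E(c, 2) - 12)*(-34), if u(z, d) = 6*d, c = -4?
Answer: 1496*I*sqrt(38) ≈ 9222.0*I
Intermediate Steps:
E(y, K) = -K + 6*y (E(y, K) = 6*y - K = -K + 6*y)
-44*sqrt(E(c, 2) - 12)*(-34) = -44*sqrt((-1*2 + 6*(-4)) - 12)*(-34) = -44*sqrt((-2 - 24) - 12)*(-34) = -44*sqrt(-26 - 12)*(-34) = -44*I*sqrt(38)*(-34) = 1496*I*sqrt(38)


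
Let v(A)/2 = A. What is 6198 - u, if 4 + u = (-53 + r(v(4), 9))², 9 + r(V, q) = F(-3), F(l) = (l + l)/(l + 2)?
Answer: 3066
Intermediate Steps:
F(l) = 2*l/(2 + l) (F(l) = (2*l)/(2 + l) = 2*l/(2 + l))
v(A) = 2*A
r(V, q) = -3 (r(V, q) = -9 + 2*(-3)/(2 - 3) = -9 + 2*(-3)/(-1) = -9 + 2*(-3)*(-1) = -9 + 6 = -3)
u = 3132 (u = -4 + (-53 - 3)² = -4 + (-56)² = -4 + 3136 = 3132)
6198 - u = 6198 - 1*3132 = 6198 - 3132 = 3066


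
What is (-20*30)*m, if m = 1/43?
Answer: -600/43 ≈ -13.953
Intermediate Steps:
m = 1/43 ≈ 0.023256
(-20*30)*m = -20*30*(1/43) = -600*1/43 = -600/43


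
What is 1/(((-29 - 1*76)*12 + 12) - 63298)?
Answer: -1/64546 ≈ -1.5493e-5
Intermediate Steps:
1/(((-29 - 1*76)*12 + 12) - 63298) = 1/(((-29 - 76)*12 + 12) - 63298) = 1/((-105*12 + 12) - 63298) = 1/((-1260 + 12) - 63298) = 1/(-1248 - 63298) = 1/(-64546) = -1/64546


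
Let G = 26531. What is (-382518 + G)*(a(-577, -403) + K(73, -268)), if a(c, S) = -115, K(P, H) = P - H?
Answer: -80453062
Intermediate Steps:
(-382518 + G)*(a(-577, -403) + K(73, -268)) = (-382518 + 26531)*(-115 + (73 - 1*(-268))) = -355987*(-115 + (73 + 268)) = -355987*(-115 + 341) = -355987*226 = -80453062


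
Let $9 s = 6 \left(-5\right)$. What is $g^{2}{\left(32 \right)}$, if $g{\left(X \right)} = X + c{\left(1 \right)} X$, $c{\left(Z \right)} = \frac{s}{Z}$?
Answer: $\frac{50176}{9} \approx 5575.1$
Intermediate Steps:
$s = - \frac{10}{3}$ ($s = \frac{6 \left(-5\right)}{9} = \frac{1}{9} \left(-30\right) = - \frac{10}{3} \approx -3.3333$)
$c{\left(Z \right)} = - \frac{10}{3 Z}$
$g{\left(X \right)} = - \frac{7 X}{3}$ ($g{\left(X \right)} = X + - \frac{10}{3 \cdot 1} X = X + \left(- \frac{10}{3}\right) 1 X = X - \frac{10 X}{3} = - \frac{7 X}{3}$)
$g^{2}{\left(32 \right)} = \left(\left(- \frac{7}{3}\right) 32\right)^{2} = \left(- \frac{224}{3}\right)^{2} = \frac{50176}{9}$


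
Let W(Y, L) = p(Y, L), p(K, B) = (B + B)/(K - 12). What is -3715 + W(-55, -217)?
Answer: -248471/67 ≈ -3708.5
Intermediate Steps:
p(K, B) = 2*B/(-12 + K) (p(K, B) = (2*B)/(-12 + K) = 2*B/(-12 + K))
W(Y, L) = 2*L/(-12 + Y)
-3715 + W(-55, -217) = -3715 + 2*(-217)/(-12 - 55) = -3715 + 2*(-217)/(-67) = -3715 + 2*(-217)*(-1/67) = -3715 + 434/67 = -248471/67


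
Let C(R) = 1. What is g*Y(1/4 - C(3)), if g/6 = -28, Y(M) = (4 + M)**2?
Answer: -3549/2 ≈ -1774.5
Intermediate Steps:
g = -168 (g = 6*(-28) = -168)
g*Y(1/4 - C(3)) = -168*(4 + (1/4 - 1*1))**2 = -168*(4 + (1*(1/4) - 1))**2 = -168*(4 + (1/4 - 1))**2 = -168*(4 - 3/4)**2 = -168*(13/4)**2 = -168*169/16 = -3549/2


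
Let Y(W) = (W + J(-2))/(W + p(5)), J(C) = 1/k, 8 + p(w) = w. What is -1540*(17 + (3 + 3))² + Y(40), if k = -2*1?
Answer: -60284761/74 ≈ -8.1466e+5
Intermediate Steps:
k = -2
p(w) = -8 + w
J(C) = -½ (J(C) = 1/(-2) = -½)
Y(W) = (-½ + W)/(-3 + W) (Y(W) = (W - ½)/(W + (-8 + 5)) = (-½ + W)/(W - 3) = (-½ + W)/(-3 + W))
-1540*(17 + (3 + 3))² + Y(40) = -1540*(17 + (3 + 3))² + (-½ + 40)/(-3 + 40) = -1540*(17 + 6)² + (79/2)/37 = -1540*23² + (1/37)*(79/2) = -1540*529 + 79/74 = -814660 + 79/74 = -60284761/74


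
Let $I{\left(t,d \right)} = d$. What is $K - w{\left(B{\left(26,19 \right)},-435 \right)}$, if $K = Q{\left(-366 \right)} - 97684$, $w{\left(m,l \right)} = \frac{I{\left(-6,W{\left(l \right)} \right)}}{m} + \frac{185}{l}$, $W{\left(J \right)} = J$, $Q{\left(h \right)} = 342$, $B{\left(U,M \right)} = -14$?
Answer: $- \frac{118599883}{1218} \approx -97373.0$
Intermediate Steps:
$w{\left(m,l \right)} = \frac{185}{l} + \frac{l}{m}$ ($w{\left(m,l \right)} = \frac{l}{m} + \frac{185}{l} = \frac{185}{l} + \frac{l}{m}$)
$K = -97342$ ($K = 342 - 97684 = -97342$)
$K - w{\left(B{\left(26,19 \right)},-435 \right)} = -97342 - \left(\frac{185}{-435} - \frac{435}{-14}\right) = -97342 - \left(185 \left(- \frac{1}{435}\right) - - \frac{435}{14}\right) = -97342 - \left(- \frac{37}{87} + \frac{435}{14}\right) = -97342 - \frac{37327}{1218} = - \frac{118599883}{1218}$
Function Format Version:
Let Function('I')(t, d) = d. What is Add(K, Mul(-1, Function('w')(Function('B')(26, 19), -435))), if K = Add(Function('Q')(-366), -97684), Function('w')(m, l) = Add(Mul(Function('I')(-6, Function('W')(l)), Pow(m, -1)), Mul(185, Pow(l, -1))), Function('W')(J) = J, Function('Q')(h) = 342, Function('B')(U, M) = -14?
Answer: Rational(-118599883, 1218) ≈ -97373.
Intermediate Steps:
Function('w')(m, l) = Add(Mul(185, Pow(l, -1)), Mul(l, Pow(m, -1))) (Function('w')(m, l) = Add(Mul(l, Pow(m, -1)), Mul(185, Pow(l, -1))) = Add(Mul(185, Pow(l, -1)), Mul(l, Pow(m, -1))))
K = -97342 (K = Add(342, -97684) = -97342)
Add(K, Mul(-1, Function('w')(Function('B')(26, 19), -435))) = Add(-97342, Mul(-1, Add(Mul(185, Pow(-435, -1)), Mul(-435, Pow(-14, -1))))) = Add(-97342, Mul(-1, Add(Mul(185, Rational(-1, 435)), Mul(-435, Rational(-1, 14))))) = Add(-97342, Mul(-1, Add(Rational(-37, 87), Rational(435, 14)))) = Add(-97342, Mul(-1, Rational(37327, 1218))) = Add(-97342, Rational(-37327, 1218)) = Rational(-118599883, 1218)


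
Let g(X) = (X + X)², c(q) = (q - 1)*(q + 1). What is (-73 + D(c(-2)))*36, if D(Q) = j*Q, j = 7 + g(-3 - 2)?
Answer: 8928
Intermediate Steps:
c(q) = (1 + q)*(-1 + q) (c(q) = (-1 + q)*(1 + q) = (1 + q)*(-1 + q))
g(X) = 4*X² (g(X) = (2*X)² = 4*X²)
j = 107 (j = 7 + 4*(-3 - 2)² = 7 + 4*(-5)² = 7 + 4*25 = 7 + 100 = 107)
D(Q) = 107*Q
(-73 + D(c(-2)))*36 = (-73 + 107*(-1 + (-2)²))*36 = (-73 + 107*(-1 + 4))*36 = (-73 + 107*3)*36 = (-73 + 321)*36 = 248*36 = 8928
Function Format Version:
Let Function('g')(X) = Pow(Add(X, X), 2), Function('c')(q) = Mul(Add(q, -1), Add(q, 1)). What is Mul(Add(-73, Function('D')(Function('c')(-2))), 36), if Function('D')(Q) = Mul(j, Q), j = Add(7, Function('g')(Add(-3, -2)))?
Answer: 8928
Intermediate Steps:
Function('c')(q) = Mul(Add(1, q), Add(-1, q)) (Function('c')(q) = Mul(Add(-1, q), Add(1, q)) = Mul(Add(1, q), Add(-1, q)))
Function('g')(X) = Mul(4, Pow(X, 2)) (Function('g')(X) = Pow(Mul(2, X), 2) = Mul(4, Pow(X, 2)))
j = 107 (j = Add(7, Mul(4, Pow(Add(-3, -2), 2))) = Add(7, Mul(4, Pow(-5, 2))) = Add(7, Mul(4, 25)) = Add(7, 100) = 107)
Function('D')(Q) = Mul(107, Q)
Mul(Add(-73, Function('D')(Function('c')(-2))), 36) = Mul(Add(-73, Mul(107, Add(-1, Pow(-2, 2)))), 36) = Mul(Add(-73, Mul(107, Add(-1, 4))), 36) = Mul(Add(-73, Mul(107, 3)), 36) = Mul(Add(-73, 321), 36) = Mul(248, 36) = 8928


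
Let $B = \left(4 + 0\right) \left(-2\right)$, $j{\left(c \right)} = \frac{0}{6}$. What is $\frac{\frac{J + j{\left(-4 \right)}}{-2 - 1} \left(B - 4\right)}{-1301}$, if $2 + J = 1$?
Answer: $\frac{4}{1301} \approx 0.0030746$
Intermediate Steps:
$J = -1$ ($J = -2 + 1 = -1$)
$j{\left(c \right)} = 0$ ($j{\left(c \right)} = 0 \cdot \frac{1}{6} = 0$)
$B = -8$ ($B = 4 \left(-2\right) = -8$)
$\frac{\frac{J + j{\left(-4 \right)}}{-2 - 1} \left(B - 4\right)}{-1301} = \frac{\frac{-1 + 0}{-2 - 1} \left(-8 - 4\right)}{-1301} = - \frac{1}{-3} \left(-12\right) \left(- \frac{1}{1301}\right) = \left(-1\right) \left(- \frac{1}{3}\right) \left(-12\right) \left(- \frac{1}{1301}\right) = \frac{1}{3} \left(-12\right) \left(- \frac{1}{1301}\right) = \left(-4\right) \left(- \frac{1}{1301}\right) = \frac{4}{1301}$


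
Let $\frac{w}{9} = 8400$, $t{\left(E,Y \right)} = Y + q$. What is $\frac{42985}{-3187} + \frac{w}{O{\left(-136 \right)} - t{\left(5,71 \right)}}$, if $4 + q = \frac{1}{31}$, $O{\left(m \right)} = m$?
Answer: $- \frac{1289933465}{3343163} \approx -385.84$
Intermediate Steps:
$q = - \frac{123}{31}$ ($q = -4 + \frac{1}{31} = - \frac{123}{31} \approx -3.9677$)
$t{\left(E,Y \right)} = - \frac{123}{31} + Y$ ($t{\left(E,Y \right)} = Y - \frac{123}{31} = - \frac{123}{31} + Y$)
$w = 75600$ ($w = 9 \cdot 8400 = 75600$)
$\frac{42985}{-3187} + \frac{w}{O{\left(-136 \right)} - t{\left(5,71 \right)}} = \frac{42985}{-3187} + \frac{75600}{-136 - \left(- \frac{123}{31} + 71\right)} = 42985 \left(- \frac{1}{3187}\right) + \frac{75600}{-136 - \frac{2078}{31}} = - \frac{42985}{3187} + \frac{75600}{-136 - \frac{2078}{31}} = - \frac{42985}{3187} + \frac{75600}{- \frac{6294}{31}} = - \frac{42985}{3187} + 75600 \left(- \frac{31}{6294}\right) = - \frac{42985}{3187} - \frac{390600}{1049} = - \frac{1289933465}{3343163}$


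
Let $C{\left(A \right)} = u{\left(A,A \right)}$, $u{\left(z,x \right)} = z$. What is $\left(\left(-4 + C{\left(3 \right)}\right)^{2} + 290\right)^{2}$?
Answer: $84681$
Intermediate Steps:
$C{\left(A \right)} = A$
$\left(\left(-4 + C{\left(3 \right)}\right)^{2} + 290\right)^{2} = \left(\left(-4 + 3\right)^{2} + 290\right)^{2} = \left(\left(-1\right)^{2} + 290\right)^{2} = \left(1 + 290\right)^{2} = 291^{2} = 84681$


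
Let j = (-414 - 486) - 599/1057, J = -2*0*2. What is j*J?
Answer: 0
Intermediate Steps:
J = 0 (J = 0*2 = 0)
j = -951899/1057 (j = -900 - 599*1/1057 = -900 - 599/1057 = -951899/1057 ≈ -900.57)
j*J = -951899/1057*0 = 0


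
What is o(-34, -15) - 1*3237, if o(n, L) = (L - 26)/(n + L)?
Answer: -158572/49 ≈ -3236.2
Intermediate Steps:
o(n, L) = (-26 + L)/(L + n)
o(-34, -15) - 1*3237 = (-26 - 15)/(-15 - 34) - 1*3237 = -41/(-49) - 3237 = -1/49*(-41) - 3237 = 41/49 - 3237 = -158572/49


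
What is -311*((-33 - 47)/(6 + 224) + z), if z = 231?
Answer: -1649855/23 ≈ -71733.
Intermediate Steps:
-311*((-33 - 47)/(6 + 224) + z) = -311*((-33 - 47)/(6 + 224) + 231) = -311*(-80/230 + 231) = -311*(-80*1/230 + 231) = -311*(-8/23 + 231) = -311*5305/23 = -1649855/23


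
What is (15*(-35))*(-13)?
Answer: 6825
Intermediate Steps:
(15*(-35))*(-13) = -525*(-13) = 6825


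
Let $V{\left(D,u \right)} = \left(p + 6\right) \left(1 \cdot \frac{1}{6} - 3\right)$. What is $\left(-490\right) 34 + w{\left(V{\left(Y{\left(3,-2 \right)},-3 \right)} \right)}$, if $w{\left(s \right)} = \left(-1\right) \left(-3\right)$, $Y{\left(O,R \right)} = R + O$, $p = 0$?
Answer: $-16657$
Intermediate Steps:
$Y{\left(O,R \right)} = O + R$
$V{\left(D,u \right)} = -17$ ($V{\left(D,u \right)} = \left(0 + 6\right) \left(1 \cdot \frac{1}{6} - 3\right) = 6 \left(1 \cdot \frac{1}{6} - 3\right) = 6 \left(\frac{1}{6} - 3\right) = 6 \left(- \frac{17}{6}\right) = -17$)
$w{\left(s \right)} = 3$
$\left(-490\right) 34 + w{\left(V{\left(Y{\left(3,-2 \right)},-3 \right)} \right)} = \left(-490\right) 34 + 3 = -16660 + 3 = -16657$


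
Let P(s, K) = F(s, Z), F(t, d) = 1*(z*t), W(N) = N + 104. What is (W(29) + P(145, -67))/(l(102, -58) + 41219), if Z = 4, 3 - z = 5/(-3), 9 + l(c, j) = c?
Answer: 2429/123936 ≈ 0.019599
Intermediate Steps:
l(c, j) = -9 + c
z = 14/3 (z = 3 - 5/(-3) = 3 - 5*(-1)/3 = 3 - 1*(-5/3) = 3 + 5/3 = 14/3 ≈ 4.6667)
W(N) = 104 + N
F(t, d) = 14*t/3 (F(t, d) = 1*(14*t/3) = 14*t/3)
P(s, K) = 14*s/3
(W(29) + P(145, -67))/(l(102, -58) + 41219) = ((104 + 29) + (14/3)*145)/((-9 + 102) + 41219) = (133 + 2030/3)/(93 + 41219) = (2429/3)/41312 = (2429/3)*(1/41312) = 2429/123936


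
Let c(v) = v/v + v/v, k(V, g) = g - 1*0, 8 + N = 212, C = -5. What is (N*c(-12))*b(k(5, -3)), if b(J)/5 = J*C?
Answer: 30600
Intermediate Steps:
N = 204 (N = -8 + 212 = 204)
k(V, g) = g (k(V, g) = g + 0 = g)
c(v) = 2 (c(v) = 1 + 1 = 2)
b(J) = -25*J (b(J) = 5*(J*(-5)) = 5*(-5*J) = -25*J)
(N*c(-12))*b(k(5, -3)) = (204*2)*(-25*(-3)) = 408*75 = 30600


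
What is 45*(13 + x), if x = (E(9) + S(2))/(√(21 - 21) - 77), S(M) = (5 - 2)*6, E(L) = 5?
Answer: 44010/77 ≈ 571.56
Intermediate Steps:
S(M) = 18 (S(M) = 3*6 = 18)
x = -23/77 (x = (5 + 18)/(√(21 - 21) - 77) = 23/(√0 - 77) = 23/(0 - 77) = 23/(-77) = 23*(-1/77) = -23/77 ≈ -0.29870)
45*(13 + x) = 45*(13 - 23/77) = 45*(978/77) = 44010/77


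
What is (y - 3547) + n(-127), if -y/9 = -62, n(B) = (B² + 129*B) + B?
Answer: -3370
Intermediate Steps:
n(B) = B² + 130*B
y = 558 (y = -9*(-62) = 558)
(y - 3547) + n(-127) = (558 - 3547) - 127*(130 - 127) = -2989 - 127*3 = -2989 - 381 = -3370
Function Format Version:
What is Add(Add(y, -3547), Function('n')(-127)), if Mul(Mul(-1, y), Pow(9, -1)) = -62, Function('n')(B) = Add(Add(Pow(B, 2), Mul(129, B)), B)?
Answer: -3370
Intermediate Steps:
Function('n')(B) = Add(Pow(B, 2), Mul(130, B))
y = 558 (y = Mul(-9, -62) = 558)
Add(Add(y, -3547), Function('n')(-127)) = Add(Add(558, -3547), Mul(-127, Add(130, -127))) = Add(-2989, Mul(-127, 3)) = Add(-2989, -381) = -3370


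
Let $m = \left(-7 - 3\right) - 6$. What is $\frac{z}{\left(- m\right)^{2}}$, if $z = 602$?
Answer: $\frac{301}{128} \approx 2.3516$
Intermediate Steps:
$m = -16$ ($m = \left(-7 - 3\right) - 6 = -10 - 6 = -16$)
$\frac{z}{\left(- m\right)^{2}} = \frac{602}{\left(\left(-1\right) \left(-16\right)\right)^{2}} = \frac{602}{16^{2}} = \frac{602}{256} = 602 \cdot \frac{1}{256} = \frac{301}{128}$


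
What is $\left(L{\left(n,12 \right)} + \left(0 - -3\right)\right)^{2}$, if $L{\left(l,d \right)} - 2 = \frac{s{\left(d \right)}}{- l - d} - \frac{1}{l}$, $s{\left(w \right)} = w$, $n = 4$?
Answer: $16$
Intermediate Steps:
$L{\left(l,d \right)} = 2 - \frac{1}{l} + \frac{d}{- d - l}$ ($L{\left(l,d \right)} = 2 + \left(\frac{d}{- l - d} - \frac{1}{l}\right) = 2 + \left(\frac{d}{- d - l} - \frac{1}{l}\right) = 2 + \left(- \frac{1}{l} + \frac{d}{- d - l}\right) = 2 - \frac{1}{l} + \frac{d}{- d - l}$)
$\left(L{\left(n,12 \right)} + \left(0 - -3\right)\right)^{2} = \left(\frac{\left(-1\right) 12 - 4 + 2 \cdot 4^{2} + 12 \cdot 4}{4 \left(12 + 4\right)} + \left(0 - -3\right)\right)^{2} = \left(\frac{-12 - 4 + 2 \cdot 16 + 48}{4 \cdot 16} + \left(0 + 3\right)\right)^{2} = \left(\frac{1}{4} \cdot \frac{1}{16} \left(-12 - 4 + 32 + 48\right) + 3\right)^{2} = \left(\frac{1}{4} \cdot \frac{1}{16} \cdot 64 + 3\right)^{2} = \left(1 + 3\right)^{2} = 4^{2} = 16$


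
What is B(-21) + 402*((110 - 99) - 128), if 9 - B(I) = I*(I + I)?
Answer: -47907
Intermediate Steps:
B(I) = 9 - 2*I**2 (B(I) = 9 - I*(I + I) = 9 - I*2*I = 9 - 2*I**2)
B(-21) + 402*((110 - 99) - 128) = (9 - 2*(-21)**2) + 402*((110 - 99) - 128) = (9 - 2*441) + 402*(11 - 128) = (9 - 882) + 402*(-117) = -873 - 47034 = -47907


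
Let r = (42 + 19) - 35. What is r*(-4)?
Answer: -104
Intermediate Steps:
r = 26 (r = 61 - 35 = 26)
r*(-4) = 26*(-4) = -104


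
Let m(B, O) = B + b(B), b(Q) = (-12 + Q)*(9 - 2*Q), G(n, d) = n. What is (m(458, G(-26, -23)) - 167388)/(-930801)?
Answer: 190484/310267 ≈ 0.61394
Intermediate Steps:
m(B, O) = -108 - 2*B**2 + 34*B (m(B, O) = B + (-108 - 2*B**2 + 33*B) = -108 - 2*B**2 + 34*B)
(m(458, G(-26, -23)) - 167388)/(-930801) = ((-108 - 2*458**2 + 34*458) - 167388)/(-930801) = ((-108 - 2*209764 + 15572) - 167388)*(-1/930801) = ((-108 - 419528 + 15572) - 167388)*(-1/930801) = (-404064 - 167388)*(-1/930801) = -571452*(-1/930801) = 190484/310267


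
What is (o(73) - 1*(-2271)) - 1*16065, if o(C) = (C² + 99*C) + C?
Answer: -1165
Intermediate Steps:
o(C) = C² + 100*C
(o(73) - 1*(-2271)) - 1*16065 = (73*(100 + 73) - 1*(-2271)) - 1*16065 = (73*173 + 2271) - 16065 = (12629 + 2271) - 16065 = 14900 - 16065 = -1165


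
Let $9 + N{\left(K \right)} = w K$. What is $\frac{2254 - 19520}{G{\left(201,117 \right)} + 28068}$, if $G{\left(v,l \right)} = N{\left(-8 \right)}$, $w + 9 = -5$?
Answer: $- \frac{17266}{28171} \approx -0.6129$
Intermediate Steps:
$w = -14$ ($w = -9 - 5 = -14$)
$N{\left(K \right)} = -9 - 14 K$
$G{\left(v,l \right)} = 103$ ($G{\left(v,l \right)} = -9 - -112 = -9 + 112 = 103$)
$\frac{2254 - 19520}{G{\left(201,117 \right)} + 28068} = \frac{2254 - 19520}{103 + 28068} = - \frac{17266}{28171}$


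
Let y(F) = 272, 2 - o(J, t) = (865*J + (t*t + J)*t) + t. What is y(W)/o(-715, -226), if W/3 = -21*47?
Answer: 272/12000289 ≈ 2.2666e-5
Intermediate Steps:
W = -2961 (W = 3*(-21*47) = 3*(-987) = -2961)
o(J, t) = 2 - t - 865*J - t*(J + t**2) (o(J, t) = 2 - ((865*J + (t*t + J)*t) + t) = 2 - ((865*J + (t**2 + J)*t) + t) = 2 - ((865*J + (J + t**2)*t) + t) = 2 - ((865*J + t*(J + t**2)) + t) = 2 - (t + 865*J + t*(J + t**2)) = 2 + (-t - 865*J - t*(J + t**2)) = 2 - t - 865*J - t*(J + t**2))
y(W)/o(-715, -226) = 272/(2 - 1*(-226) - 1*(-226)**3 - 865*(-715) - 1*(-715)*(-226)) = 272/(2 + 226 - 1*(-11543176) + 618475 - 161590) = 272/(2 + 226 + 11543176 + 618475 - 161590) = 272/12000289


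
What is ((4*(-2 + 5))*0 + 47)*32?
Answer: 1504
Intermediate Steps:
((4*(-2 + 5))*0 + 47)*32 = ((4*3)*0 + 47)*32 = (12*0 + 47)*32 = (0 + 47)*32 = 47*32 = 1504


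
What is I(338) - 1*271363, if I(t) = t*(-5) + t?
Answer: -272715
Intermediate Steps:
I(t) = -4*t (I(t) = -5*t + t = -4*t)
I(338) - 1*271363 = -4*338 - 1*271363 = -1352 - 271363 = -272715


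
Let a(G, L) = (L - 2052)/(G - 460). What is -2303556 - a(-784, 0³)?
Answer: -716406429/311 ≈ -2.3036e+6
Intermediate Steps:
a(G, L) = (-2052 + L)/(-460 + G)
-2303556 - a(-784, 0³) = -2303556 - (-2052 + 0³)/(-460 - 784) = -2303556 - (-2052 + 0)/(-1244) = -2303556 - (-1)*(-2052)/1244 = -2303556 - 1*513/311 = -2303556 - 513/311 = -716406429/311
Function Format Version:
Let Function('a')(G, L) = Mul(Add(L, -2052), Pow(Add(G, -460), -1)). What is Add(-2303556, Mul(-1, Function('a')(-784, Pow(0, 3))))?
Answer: Rational(-716406429, 311) ≈ -2.3036e+6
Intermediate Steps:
Function('a')(G, L) = Mul(Pow(Add(-460, G), -1), Add(-2052, L)) (Function('a')(G, L) = Mul(Add(-2052, L), Pow(Add(-460, G), -1)) = Mul(Pow(Add(-460, G), -1), Add(-2052, L)))
Add(-2303556, Mul(-1, Function('a')(-784, Pow(0, 3)))) = Add(-2303556, Mul(-1, Mul(Pow(Add(-460, -784), -1), Add(-2052, Pow(0, 3))))) = Add(-2303556, Mul(-1, Mul(Pow(-1244, -1), Add(-2052, 0)))) = Add(-2303556, Mul(-1, Mul(Rational(-1, 1244), -2052))) = Add(-2303556, Mul(-1, Rational(513, 311))) = Add(-2303556, Rational(-513, 311)) = Rational(-716406429, 311)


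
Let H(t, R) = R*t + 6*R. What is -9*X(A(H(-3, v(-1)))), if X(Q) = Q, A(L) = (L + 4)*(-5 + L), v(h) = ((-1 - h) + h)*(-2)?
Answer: -90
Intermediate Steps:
v(h) = 2 (v(h) = -1*(-2) = 2)
H(t, R) = 6*R + R*t
A(L) = (-5 + L)*(4 + L) (A(L) = (4 + L)*(-5 + L) = (-5 + L)*(4 + L))
-9*X(A(H(-3, v(-1)))) = -9*(-20 + (2*(6 - 3))² - 2*(6 - 3)) = -9*(-20 + (2*3)² - 2*3) = -9*(-20 + 6² - 1*6) = -9*(-20 + 36 - 6) = -9*10 = -90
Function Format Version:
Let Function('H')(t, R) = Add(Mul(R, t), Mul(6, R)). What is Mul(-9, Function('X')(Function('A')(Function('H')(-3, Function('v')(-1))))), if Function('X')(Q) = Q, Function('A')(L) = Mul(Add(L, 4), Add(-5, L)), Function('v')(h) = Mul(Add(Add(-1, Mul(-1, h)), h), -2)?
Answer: -90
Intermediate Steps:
Function('v')(h) = 2 (Function('v')(h) = Mul(-1, -2) = 2)
Function('H')(t, R) = Add(Mul(6, R), Mul(R, t))
Function('A')(L) = Mul(Add(-5, L), Add(4, L)) (Function('A')(L) = Mul(Add(4, L), Add(-5, L)) = Mul(Add(-5, L), Add(4, L)))
Mul(-9, Function('X')(Function('A')(Function('H')(-3, Function('v')(-1))))) = Mul(-9, Add(-20, Pow(Mul(2, Add(6, -3)), 2), Mul(-1, Mul(2, Add(6, -3))))) = Mul(-9, Add(-20, Pow(Mul(2, 3), 2), Mul(-1, Mul(2, 3)))) = Mul(-9, Add(-20, Pow(6, 2), Mul(-1, 6))) = Mul(-9, Add(-20, 36, -6)) = Mul(-9, 10) = -90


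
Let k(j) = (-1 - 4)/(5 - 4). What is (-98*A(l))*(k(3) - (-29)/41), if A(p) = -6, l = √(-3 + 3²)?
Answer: -103488/41 ≈ -2524.1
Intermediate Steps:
l = √6 (l = √(-3 + 9) = √6 ≈ 2.4495)
k(j) = -5 (k(j) = -5/1 = -5*1 = -5)
(-98*A(l))*(k(3) - (-29)/41) = (-98*(-6))*(-5 - (-29)/41) = 588*(-5 - (-29)/41) = 588*(-5 - 1*(-29/41)) = 588*(-5 + 29/41) = 588*(-176/41) = -103488/41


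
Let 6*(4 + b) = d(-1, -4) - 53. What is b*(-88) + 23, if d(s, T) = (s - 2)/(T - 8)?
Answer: 3446/3 ≈ 1148.7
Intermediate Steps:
d(s, T) = (-2 + s)/(-8 + T)
b = -307/24 (b = -4 + ((-2 - 1)/(-8 - 4) - 53)/6 = -4 + (-3/(-12) - 53)/6 = -4 + (-1/12*(-3) - 53)/6 = -4 + (¼ - 53)/6 = -4 + (⅙)*(-211/4) = -4 - 211/24 = -307/24 ≈ -12.792)
b*(-88) + 23 = -307/24*(-88) + 23 = 3377/3 + 23 = 3446/3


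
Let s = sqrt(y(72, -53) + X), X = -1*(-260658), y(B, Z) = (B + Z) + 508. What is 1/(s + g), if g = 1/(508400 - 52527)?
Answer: -455873/54279516881212864 + 207820192129*sqrt(261185)/54279516881212864 ≈ 0.0019567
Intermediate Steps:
y(B, Z) = 508 + B + Z
X = 260658
s = sqrt(261185) (s = sqrt((508 + 72 - 53) + 260658) = sqrt(527 + 260658) = sqrt(261185) ≈ 511.06)
g = 1/455873 ≈ 2.1936e-6
1/(s + g) = 1/(sqrt(261185) + 1/455873) = 1/(1/455873 + sqrt(261185))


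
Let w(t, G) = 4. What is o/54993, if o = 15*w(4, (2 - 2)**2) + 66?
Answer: 42/18331 ≈ 0.0022912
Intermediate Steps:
o = 126 (o = 15*4 + 66 = 60 + 66 = 126)
o/54993 = 126/54993 = 126*(1/54993) = 42/18331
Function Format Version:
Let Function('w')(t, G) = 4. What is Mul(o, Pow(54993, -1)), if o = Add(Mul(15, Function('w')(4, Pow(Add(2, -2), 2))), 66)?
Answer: Rational(42, 18331) ≈ 0.0022912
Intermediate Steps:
o = 126 (o = Add(Mul(15, 4), 66) = Add(60, 66) = 126)
Mul(o, Pow(54993, -1)) = Mul(126, Pow(54993, -1)) = Mul(126, Rational(1, 54993)) = Rational(42, 18331)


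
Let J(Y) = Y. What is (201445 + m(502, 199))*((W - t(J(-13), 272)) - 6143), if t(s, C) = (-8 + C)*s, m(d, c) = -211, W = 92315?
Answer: 18031371336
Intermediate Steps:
t(s, C) = s*(-8 + C)
(201445 + m(502, 199))*((W - t(J(-13), 272)) - 6143) = (201445 - 211)*((92315 - (-13)*(-8 + 272)) - 6143) = 201234*((92315 - (-13)*264) - 6143) = 201234*((92315 - 1*(-3432)) - 6143) = 201234*((92315 + 3432) - 6143) = 201234*(95747 - 6143) = 201234*89604 = 18031371336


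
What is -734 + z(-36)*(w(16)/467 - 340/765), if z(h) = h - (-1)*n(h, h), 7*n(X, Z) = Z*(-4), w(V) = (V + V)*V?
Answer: -2432326/3269 ≈ -744.06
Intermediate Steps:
w(V) = 2*V**2 (w(V) = (2*V)*V = 2*V**2)
n(X, Z) = -4*Z/7 (n(X, Z) = (Z*(-4))/7 = (-4*Z)/7 = -4*Z/7)
z(h) = 3*h/7 (z(h) = h - (-1)*(-4*h/7) = h - 4*h/7 = 3*h/7)
-734 + z(-36)*(w(16)/467 - 340/765) = -734 + ((3/7)*(-36))*((2*16**2)/467 - 340/765) = -734 - 108*((2*256)*(1/467) - 340*1/765)/7 = -734 - 108*(512*(1/467) - 4/9)/7 = -734 - 108*(512/467 - 4/9)/7 = -734 - 108/7*2740/4203 = -734 - 32880/3269 = -2432326/3269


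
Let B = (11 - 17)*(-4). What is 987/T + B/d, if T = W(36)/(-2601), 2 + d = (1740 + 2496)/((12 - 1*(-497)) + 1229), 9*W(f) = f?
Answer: -243861909/380 ≈ -6.4174e+5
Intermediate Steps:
W(f) = f/9
d = 380/869 (d = -2 + (1740 + 2496)/((12 - 1*(-497)) + 1229) = -2 + 4236/((12 + 497) + 1229) = -2 + 4236/(509 + 1229) = -2 + 4236/1738 = -2 + 4236*(1/1738) = -2 + 2118/869 = 380/869 ≈ 0.43728)
B = 24 (B = -6*(-4) = 24)
T = -4/2601 (T = ((⅑)*36)/(-2601) = 4*(-1/2601) = -4/2601 ≈ -0.0015379)
987/T + B/d = 987/(-4/2601) + 24/(380/869) = 987*(-2601/4) + 24*(869/380) = -2567187/4 + 5214/95 = -243861909/380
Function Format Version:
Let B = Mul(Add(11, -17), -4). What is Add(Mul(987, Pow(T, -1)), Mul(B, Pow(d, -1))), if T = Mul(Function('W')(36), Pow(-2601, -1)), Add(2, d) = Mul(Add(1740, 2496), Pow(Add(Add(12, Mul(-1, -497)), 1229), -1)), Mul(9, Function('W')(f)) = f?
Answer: Rational(-243861909, 380) ≈ -6.4174e+5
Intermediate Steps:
Function('W')(f) = Mul(Rational(1, 9), f)
d = Rational(380, 869) (d = Add(-2, Mul(Add(1740, 2496), Pow(Add(Add(12, Mul(-1, -497)), 1229), -1))) = Add(-2, Mul(4236, Pow(Add(Add(12, 497), 1229), -1))) = Add(-2, Mul(4236, Pow(Add(509, 1229), -1))) = Add(-2, Mul(4236, Pow(1738, -1))) = Add(-2, Mul(4236, Rational(1, 1738))) = Add(-2, Rational(2118, 869)) = Rational(380, 869) ≈ 0.43728)
B = 24 (B = Mul(-6, -4) = 24)
T = Rational(-4, 2601) (T = Mul(Mul(Rational(1, 9), 36), Pow(-2601, -1)) = Mul(4, Rational(-1, 2601)) = Rational(-4, 2601) ≈ -0.0015379)
Add(Mul(987, Pow(T, -1)), Mul(B, Pow(d, -1))) = Add(Mul(987, Pow(Rational(-4, 2601), -1)), Mul(24, Pow(Rational(380, 869), -1))) = Add(Mul(987, Rational(-2601, 4)), Mul(24, Rational(869, 380))) = Add(Rational(-2567187, 4), Rational(5214, 95)) = Rational(-243861909, 380)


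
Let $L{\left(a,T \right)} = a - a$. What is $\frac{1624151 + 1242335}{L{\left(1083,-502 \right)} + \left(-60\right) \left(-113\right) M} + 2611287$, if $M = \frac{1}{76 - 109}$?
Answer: $\frac{2934988637}{1130} \approx 2.5973 \cdot 10^{6}$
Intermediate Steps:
$L{\left(a,T \right)} = 0$
$M = - \frac{1}{33}$ ($M = \frac{1}{-33} = - \frac{1}{33} \approx -0.030303$)
$\frac{1624151 + 1242335}{L{\left(1083,-502 \right)} + \left(-60\right) \left(-113\right) M} + 2611287 = \frac{1624151 + 1242335}{0 + \left(-60\right) \left(-113\right) \left(- \frac{1}{33}\right)} + 2611287 = \frac{2866486}{0 + 6780 \left(- \frac{1}{33}\right)} + 2611287 = \frac{2866486}{0 - \frac{2260}{11}} + 2611287 = \frac{2866486}{- \frac{2260}{11}} + 2611287 = 2866486 \left(- \frac{11}{2260}\right) + 2611287 = - \frac{15765673}{1130} + 2611287 = \frac{2934988637}{1130}$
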